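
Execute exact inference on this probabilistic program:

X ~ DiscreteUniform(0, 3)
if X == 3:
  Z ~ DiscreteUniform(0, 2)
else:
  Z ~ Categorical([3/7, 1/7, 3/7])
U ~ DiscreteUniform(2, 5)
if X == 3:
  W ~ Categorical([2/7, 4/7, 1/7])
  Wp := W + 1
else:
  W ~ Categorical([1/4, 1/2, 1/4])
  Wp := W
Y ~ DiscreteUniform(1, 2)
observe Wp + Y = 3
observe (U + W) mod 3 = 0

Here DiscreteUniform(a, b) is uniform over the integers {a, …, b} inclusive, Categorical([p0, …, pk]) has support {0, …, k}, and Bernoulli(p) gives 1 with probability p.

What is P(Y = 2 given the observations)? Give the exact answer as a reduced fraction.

P(Y = 2 | obs) = 92/145

Enumerate traces; 36 have nonzero weight after conditioning:
  (X=0, Z=0, U=2, W=1, Y=2) weight 3/448
  (X=0, Z=0, U=4, W=2, Y=1) weight 3/896
  (X=0, Z=0, U=5, W=1, Y=2) weight 3/448
  (X=0, Z=1, U=2, W=1, Y=2) weight 1/448
  (X=0, Z=1, U=4, W=2, Y=1) weight 1/896
  (X=0, Z=1, U=5, W=1, Y=2) weight 1/448
  (X=0, Z=2, U=2, W=1, Y=2) weight 3/448
  (X=0, Z=2, U=4, W=2, Y=1) weight 3/896
  … 28 more
Group by Y:
  weight(Y=1) = 53/896
  weight(Y=2) = 23/224
Total weight = 53/896 + 23/224 = 145/896
P(Y=1 | obs) = 53/896 / 145/896 = 53/145
P(Y=2 | obs) = 23/224 / 145/896 = 92/145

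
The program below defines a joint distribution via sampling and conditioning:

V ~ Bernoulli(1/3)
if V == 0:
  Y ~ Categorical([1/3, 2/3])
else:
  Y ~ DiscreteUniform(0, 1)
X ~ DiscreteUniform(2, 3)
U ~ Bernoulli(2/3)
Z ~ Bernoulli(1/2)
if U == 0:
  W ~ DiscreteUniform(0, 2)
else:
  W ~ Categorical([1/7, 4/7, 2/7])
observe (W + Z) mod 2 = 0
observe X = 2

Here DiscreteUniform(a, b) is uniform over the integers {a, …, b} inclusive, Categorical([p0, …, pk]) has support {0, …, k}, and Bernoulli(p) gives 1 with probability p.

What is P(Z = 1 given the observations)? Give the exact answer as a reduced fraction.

Enumerate traces; 24 have nonzero weight after conditioning:
  (V=0, Y=0, X=2, U=0, Z=0, W=0) weight 1/162
  (V=0, Y=0, X=2, U=0, Z=0, W=2) weight 1/162
  (V=0, Y=0, X=2, U=0, Z=1, W=1) weight 1/162
  (V=0, Y=0, X=2, U=1, Z=0, W=0) weight 1/189
  (V=0, Y=0, X=2, U=1, Z=0, W=2) weight 2/189
  (V=0, Y=0, X=2, U=1, Z=1, W=1) weight 4/189
  (V=0, Y=1, X=2, U=0, Z=0, W=0) weight 1/81
  (V=0, Y=1, X=2, U=0, Z=0, W=2) weight 1/81
  … 16 more
Group by Z:
  weight(Z=0) = 8/63
  weight(Z=1) = 31/252
Total weight = 8/63 + 31/252 = 1/4
P(Z=0 | obs) = 8/63 / 1/4 = 32/63
P(Z=1 | obs) = 31/252 / 1/4 = 31/63

P(Z = 1 | obs) = 31/63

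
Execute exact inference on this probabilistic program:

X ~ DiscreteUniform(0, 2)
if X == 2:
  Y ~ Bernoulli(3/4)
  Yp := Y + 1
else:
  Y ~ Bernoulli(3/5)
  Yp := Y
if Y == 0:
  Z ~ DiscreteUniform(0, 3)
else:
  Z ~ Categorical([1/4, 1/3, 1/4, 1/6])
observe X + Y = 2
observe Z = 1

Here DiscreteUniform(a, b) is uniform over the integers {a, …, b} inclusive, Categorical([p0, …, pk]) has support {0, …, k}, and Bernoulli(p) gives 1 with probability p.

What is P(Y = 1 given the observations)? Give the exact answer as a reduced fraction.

P(Y = 1 | obs) = 16/21

Enumerate traces; 2 have nonzero weight after conditioning:
  (X=1, Y=1, Z=1) weight 1/15
  (X=2, Y=0, Z=1) weight 1/48
Group by Y:
  weight(Y=0) = 1/48
  weight(Y=1) = 1/15
Total weight = 1/48 + 1/15 = 7/80
P(Y=0 | obs) = 1/48 / 7/80 = 5/21
P(Y=1 | obs) = 1/15 / 7/80 = 16/21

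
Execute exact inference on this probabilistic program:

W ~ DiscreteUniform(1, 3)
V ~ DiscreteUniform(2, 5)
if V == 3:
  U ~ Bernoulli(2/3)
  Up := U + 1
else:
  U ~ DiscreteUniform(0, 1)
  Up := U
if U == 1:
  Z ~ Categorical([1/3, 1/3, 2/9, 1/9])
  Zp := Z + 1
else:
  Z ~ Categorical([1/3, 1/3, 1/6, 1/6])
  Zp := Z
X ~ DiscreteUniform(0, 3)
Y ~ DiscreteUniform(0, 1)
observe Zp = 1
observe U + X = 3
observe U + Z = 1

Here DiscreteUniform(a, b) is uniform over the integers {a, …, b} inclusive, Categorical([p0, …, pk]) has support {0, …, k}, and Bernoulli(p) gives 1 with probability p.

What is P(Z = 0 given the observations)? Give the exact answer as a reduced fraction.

P(Z = 0 | obs) = 13/24

Enumerate traces; 48 have nonzero weight after conditioning:
  (W=1, V=2, U=0, Z=1, X=3, Y=0) weight 1/576
  (W=1, V=2, U=0, Z=1, X=3, Y=1) weight 1/576
  (W=1, V=2, U=1, Z=0, X=2, Y=0) weight 1/576
  (W=1, V=2, U=1, Z=0, X=2, Y=1) weight 1/576
  (W=1, V=3, U=0, Z=1, X=3, Y=0) weight 1/864
  (W=1, V=3, U=0, Z=1, X=3, Y=1) weight 1/864
  (W=1, V=3, U=1, Z=0, X=2, Y=0) weight 1/432
  (W=1, V=3, U=1, Z=0, X=2, Y=1) weight 1/432
  … 40 more
Group by Z:
  weight(Z=0) = 13/288
  weight(Z=1) = 11/288
Total weight = 13/288 + 11/288 = 1/12
P(Z=0 | obs) = 13/288 / 1/12 = 13/24
P(Z=1 | obs) = 11/288 / 1/12 = 11/24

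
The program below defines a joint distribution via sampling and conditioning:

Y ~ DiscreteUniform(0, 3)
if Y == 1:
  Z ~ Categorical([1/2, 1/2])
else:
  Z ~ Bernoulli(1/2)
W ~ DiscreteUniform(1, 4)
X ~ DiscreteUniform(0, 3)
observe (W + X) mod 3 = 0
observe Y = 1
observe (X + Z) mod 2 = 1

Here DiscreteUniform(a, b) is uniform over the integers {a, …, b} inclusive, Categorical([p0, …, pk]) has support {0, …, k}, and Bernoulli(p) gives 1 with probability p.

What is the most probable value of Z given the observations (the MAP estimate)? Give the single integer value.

Enumerate traces; 5 have nonzero weight after conditioning:
  (Y=1, Z=0, W=2, X=1) weight 1/128
  (Y=1, Z=0, W=3, X=3) weight 1/128
  (Y=1, Z=1, W=1, X=2) weight 1/128
  (Y=1, Z=1, W=3, X=0) weight 1/128
  (Y=1, Z=1, W=4, X=2) weight 1/128
Group by Z:
  weight(Z=0) = 1/64
  weight(Z=1) = 3/128
Total weight = 1/64 + 3/128 = 5/128
P(Z=0 | obs) = 1/64 / 5/128 = 2/5
P(Z=1 | obs) = 3/128 / 5/128 = 3/5
argmax = 1

argmax_v P(Z = v | obs) = 1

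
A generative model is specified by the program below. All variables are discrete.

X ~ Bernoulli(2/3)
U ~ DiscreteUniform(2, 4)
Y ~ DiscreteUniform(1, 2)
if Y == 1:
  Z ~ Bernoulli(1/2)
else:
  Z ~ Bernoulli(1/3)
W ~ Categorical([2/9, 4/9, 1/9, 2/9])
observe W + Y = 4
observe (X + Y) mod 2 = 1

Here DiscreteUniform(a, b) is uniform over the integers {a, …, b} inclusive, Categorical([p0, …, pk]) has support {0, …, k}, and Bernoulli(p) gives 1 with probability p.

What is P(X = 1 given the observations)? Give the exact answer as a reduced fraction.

Enumerate traces; 12 have nonzero weight after conditioning:
  (X=0, U=2, Y=1, Z=0, W=3) weight 1/162
  (X=0, U=2, Y=1, Z=1, W=3) weight 1/162
  (X=0, U=3, Y=1, Z=0, W=3) weight 1/162
  (X=0, U=3, Y=1, Z=1, W=3) weight 1/162
  (X=0, U=4, Y=1, Z=0, W=3) weight 1/162
  (X=0, U=4, Y=1, Z=1, W=3) weight 1/162
  (X=1, U=2, Y=2, Z=0, W=2) weight 2/243
  (X=1, U=2, Y=2, Z=1, W=2) weight 1/243
  … 4 more
Group by X:
  weight(X=0) = 1/27
  weight(X=1) = 1/27
Total weight = 1/27 + 1/27 = 2/27
P(X=0 | obs) = 1/27 / 2/27 = 1/2
P(X=1 | obs) = 1/27 / 2/27 = 1/2

P(X = 1 | obs) = 1/2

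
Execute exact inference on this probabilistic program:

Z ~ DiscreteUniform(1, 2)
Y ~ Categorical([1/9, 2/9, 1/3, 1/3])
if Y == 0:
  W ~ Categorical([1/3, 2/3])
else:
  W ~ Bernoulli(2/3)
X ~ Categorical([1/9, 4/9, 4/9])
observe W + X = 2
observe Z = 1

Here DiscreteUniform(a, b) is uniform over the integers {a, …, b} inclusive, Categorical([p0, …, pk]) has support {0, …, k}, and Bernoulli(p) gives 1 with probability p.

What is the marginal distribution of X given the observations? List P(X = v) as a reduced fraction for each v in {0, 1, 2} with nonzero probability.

Enumerate traces; 8 have nonzero weight after conditioning:
  (Z=1, Y=0, W=0, X=2) weight 2/243
  (Z=1, Y=0, W=1, X=1) weight 4/243
  (Z=1, Y=1, W=0, X=2) weight 4/243
  (Z=1, Y=1, W=1, X=1) weight 8/243
  (Z=1, Y=2, W=0, X=2) weight 2/81
  (Z=1, Y=2, W=1, X=1) weight 4/81
  (Z=1, Y=3, W=0, X=2) weight 2/81
  (Z=1, Y=3, W=1, X=1) weight 4/81
Group by X:
  weight(X=1) = 4/27
  weight(X=2) = 2/27
Total weight = 4/27 + 2/27 = 2/9
P(X=1 | obs) = 4/27 / 2/9 = 2/3
P(X=2 | obs) = 2/27 / 2/9 = 1/3

P(X=1) = 2/3, P(X=2) = 1/3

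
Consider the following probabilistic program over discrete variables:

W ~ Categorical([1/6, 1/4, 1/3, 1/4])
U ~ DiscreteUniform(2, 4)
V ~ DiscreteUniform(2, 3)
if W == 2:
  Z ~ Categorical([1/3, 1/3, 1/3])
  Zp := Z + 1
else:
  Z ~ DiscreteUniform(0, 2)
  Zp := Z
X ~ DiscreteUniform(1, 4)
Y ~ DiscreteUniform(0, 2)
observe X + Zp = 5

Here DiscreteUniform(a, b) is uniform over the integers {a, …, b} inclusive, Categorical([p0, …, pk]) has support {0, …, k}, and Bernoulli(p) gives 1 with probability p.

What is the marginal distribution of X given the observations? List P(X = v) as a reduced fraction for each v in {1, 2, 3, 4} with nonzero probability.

Enumerate traces; 162 have nonzero weight after conditioning:
  (W=0, U=2, V=2, Z=1, X=4, Y=0) weight 1/1296
  (W=0, U=2, V=2, Z=1, X=4, Y=1) weight 1/1296
  (W=0, U=2, V=2, Z=1, X=4, Y=2) weight 1/1296
  (W=0, U=2, V=2, Z=2, X=3, Y=0) weight 1/1296
  (W=0, U=2, V=2, Z=2, X=3, Y=1) weight 1/1296
  (W=0, U=2, V=2, Z=2, X=3, Y=2) weight 1/1296
  (W=0, U=2, V=3, Z=1, X=4, Y=0) weight 1/1296
  (W=0, U=2, V=3, Z=1, X=4, Y=1) weight 1/1296
  (W=2, U=2, V=2, Z=2, X=2, Y=0) weight 1/648
  … 153 more
Group by X:
  weight(X=2) = 1/36
  weight(X=3) = 1/12
  weight(X=4) = 1/12
Total weight = 1/36 + 1/12 + 1/12 = 7/36
P(X=2 | obs) = 1/36 / 7/36 = 1/7
P(X=3 | obs) = 1/12 / 7/36 = 3/7
P(X=4 | obs) = 1/12 / 7/36 = 3/7

P(X=2) = 1/7, P(X=3) = 3/7, P(X=4) = 3/7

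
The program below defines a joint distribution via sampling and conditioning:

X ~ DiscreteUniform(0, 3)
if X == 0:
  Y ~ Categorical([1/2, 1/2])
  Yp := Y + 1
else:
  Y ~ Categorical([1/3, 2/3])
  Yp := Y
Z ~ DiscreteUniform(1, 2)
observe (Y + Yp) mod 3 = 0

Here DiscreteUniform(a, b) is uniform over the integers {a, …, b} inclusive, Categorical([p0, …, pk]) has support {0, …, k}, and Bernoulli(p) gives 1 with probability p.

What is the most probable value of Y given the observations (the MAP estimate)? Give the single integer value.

Enumerate traces; 8 have nonzero weight after conditioning:
  (X=0, Y=1, Z=1) weight 1/16
  (X=0, Y=1, Z=2) weight 1/16
  (X=1, Y=0, Z=1) weight 1/24
  (X=1, Y=0, Z=2) weight 1/24
  (X=2, Y=0, Z=1) weight 1/24
  (X=2, Y=0, Z=2) weight 1/24
  (X=3, Y=0, Z=1) weight 1/24
  (X=3, Y=0, Z=2) weight 1/24
Group by Y:
  weight(Y=0) = 1/4
  weight(Y=1) = 1/8
Total weight = 1/4 + 1/8 = 3/8
P(Y=0 | obs) = 1/4 / 3/8 = 2/3
P(Y=1 | obs) = 1/8 / 3/8 = 1/3
argmax = 0

argmax_v P(Y = v | obs) = 0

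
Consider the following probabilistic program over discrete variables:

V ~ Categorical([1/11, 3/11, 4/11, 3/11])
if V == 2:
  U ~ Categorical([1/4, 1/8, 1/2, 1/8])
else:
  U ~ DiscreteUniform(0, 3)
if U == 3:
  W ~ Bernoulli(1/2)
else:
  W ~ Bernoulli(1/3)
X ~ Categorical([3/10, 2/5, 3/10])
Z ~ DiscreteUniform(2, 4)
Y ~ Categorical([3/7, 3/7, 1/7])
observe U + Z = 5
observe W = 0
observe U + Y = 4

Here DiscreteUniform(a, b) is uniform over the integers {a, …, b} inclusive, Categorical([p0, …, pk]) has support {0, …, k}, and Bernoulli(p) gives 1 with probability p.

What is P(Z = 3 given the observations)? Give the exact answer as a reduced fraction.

P(Z = 3 | obs) = 20/47

Enumerate traces; 24 have nonzero weight after conditioning:
  (V=0, U=2, W=0, X=0, Z=3, Y=2) weight 1/4620
  (V=0, U=2, W=0, X=1, Z=3, Y=2) weight 1/3465
  (V=0, U=2, W=0, X=2, Z=3, Y=2) weight 1/4620
  (V=0, U=3, W=0, X=0, Z=2, Y=1) weight 3/6160
  (V=0, U=3, W=0, X=1, Z=2, Y=1) weight 1/1540
  (V=0, U=3, W=0, X=2, Z=2, Y=1) weight 3/6160
  (V=1, U=2, W=0, X=0, Z=3, Y=2) weight 1/1540
  (V=1, U=2, W=0, X=1, Z=3, Y=2) weight 1/1155
  … 16 more
Group by Z:
  weight(Z=2) = 9/616
  weight(Z=3) = 5/462
Total weight = 9/616 + 5/462 = 47/1848
P(Z=2 | obs) = 9/616 / 47/1848 = 27/47
P(Z=3 | obs) = 5/462 / 47/1848 = 20/47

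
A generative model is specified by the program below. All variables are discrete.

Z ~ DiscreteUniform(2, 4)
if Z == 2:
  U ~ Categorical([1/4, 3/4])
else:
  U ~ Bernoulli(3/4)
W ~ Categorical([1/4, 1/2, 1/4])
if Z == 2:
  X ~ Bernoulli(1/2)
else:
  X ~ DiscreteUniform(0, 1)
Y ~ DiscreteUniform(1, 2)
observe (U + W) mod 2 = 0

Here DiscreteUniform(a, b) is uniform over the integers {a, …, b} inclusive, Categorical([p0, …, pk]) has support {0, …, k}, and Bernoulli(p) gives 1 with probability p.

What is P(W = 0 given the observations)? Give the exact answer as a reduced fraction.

Enumerate traces; 36 have nonzero weight after conditioning:
  (Z=2, U=0, W=0, X=0, Y=1) weight 1/192
  (Z=2, U=0, W=0, X=0, Y=2) weight 1/192
  (Z=2, U=0, W=0, X=1, Y=1) weight 1/192
  (Z=2, U=0, W=0, X=1, Y=2) weight 1/192
  (Z=2, U=0, W=2, X=0, Y=1) weight 1/192
  (Z=2, U=0, W=2, X=0, Y=2) weight 1/192
  (Z=2, U=0, W=2, X=1, Y=1) weight 1/192
  (Z=2, U=0, W=2, X=1, Y=2) weight 1/192
  (Z=2, U=1, W=1, X=0, Y=1) weight 1/32
  … 27 more
Group by W:
  weight(W=0) = 1/16
  weight(W=1) = 3/8
  weight(W=2) = 1/16
Total weight = 1/16 + 3/8 + 1/16 = 1/2
P(W=0 | obs) = 1/16 / 1/2 = 1/8
P(W=1 | obs) = 3/8 / 1/2 = 3/4
P(W=2 | obs) = 1/16 / 1/2 = 1/8

P(W = 0 | obs) = 1/8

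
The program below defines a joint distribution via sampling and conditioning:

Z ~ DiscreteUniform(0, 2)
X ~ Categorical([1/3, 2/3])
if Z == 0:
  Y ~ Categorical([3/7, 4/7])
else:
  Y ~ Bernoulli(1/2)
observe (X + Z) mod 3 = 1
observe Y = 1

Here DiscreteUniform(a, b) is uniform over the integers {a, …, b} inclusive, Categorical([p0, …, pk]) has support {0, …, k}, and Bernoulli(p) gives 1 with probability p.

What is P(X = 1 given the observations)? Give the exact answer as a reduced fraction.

P(X = 1 | obs) = 16/23

Enumerate traces; 2 have nonzero weight after conditioning:
  (Z=0, X=1, Y=1) weight 8/63
  (Z=1, X=0, Y=1) weight 1/18
Group by X:
  weight(X=0) = 1/18
  weight(X=1) = 8/63
Total weight = 1/18 + 8/63 = 23/126
P(X=0 | obs) = 1/18 / 23/126 = 7/23
P(X=1 | obs) = 8/63 / 23/126 = 16/23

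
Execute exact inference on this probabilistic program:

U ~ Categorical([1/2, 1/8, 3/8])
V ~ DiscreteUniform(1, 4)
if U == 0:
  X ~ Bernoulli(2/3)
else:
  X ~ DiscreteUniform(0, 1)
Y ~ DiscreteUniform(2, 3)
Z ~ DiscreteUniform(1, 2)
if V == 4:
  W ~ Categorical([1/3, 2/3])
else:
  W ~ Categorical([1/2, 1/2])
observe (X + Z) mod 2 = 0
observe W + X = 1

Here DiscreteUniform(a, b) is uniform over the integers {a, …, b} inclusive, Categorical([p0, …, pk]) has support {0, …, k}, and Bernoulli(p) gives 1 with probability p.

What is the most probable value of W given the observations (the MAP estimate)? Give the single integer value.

argmax_v P(W = v | obs) = 0

Enumerate traces; 48 have nonzero weight after conditioning:
  (U=0, V=1, X=0, Y=2, Z=2, W=1) weight 1/192
  (U=0, V=1, X=0, Y=3, Z=2, W=1) weight 1/192
  (U=0, V=1, X=1, Y=2, Z=1, W=0) weight 1/96
  (U=0, V=1, X=1, Y=3, Z=1, W=0) weight 1/96
  (U=0, V=2, X=0, Y=2, Z=2, W=1) weight 1/192
  (U=0, V=2, X=0, Y=3, Z=2, W=1) weight 1/192
  (U=0, V=2, X=1, Y=2, Z=1, W=0) weight 1/96
  (U=0, V=2, X=1, Y=3, Z=1, W=0) weight 1/96
  … 40 more
Group by W:
  weight(W=0) = 77/576
  weight(W=1) = 65/576
Total weight = 77/576 + 65/576 = 71/288
P(W=0 | obs) = 77/576 / 71/288 = 77/142
P(W=1 | obs) = 65/576 / 71/288 = 65/142
argmax = 0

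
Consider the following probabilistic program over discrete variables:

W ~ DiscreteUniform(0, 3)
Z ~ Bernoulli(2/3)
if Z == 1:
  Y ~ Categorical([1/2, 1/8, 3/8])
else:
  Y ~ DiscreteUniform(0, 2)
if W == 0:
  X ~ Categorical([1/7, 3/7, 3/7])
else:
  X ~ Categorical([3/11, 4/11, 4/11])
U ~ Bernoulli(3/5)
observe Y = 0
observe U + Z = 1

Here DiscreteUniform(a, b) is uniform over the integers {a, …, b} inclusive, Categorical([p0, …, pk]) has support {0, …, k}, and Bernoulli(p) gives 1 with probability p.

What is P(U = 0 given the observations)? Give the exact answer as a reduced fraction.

Enumerate traces; 24 have nonzero weight after conditioning:
  (W=0, Z=0, Y=0, X=0, U=1) weight 1/420
  (W=0, Z=0, Y=0, X=1, U=1) weight 1/140
  (W=0, Z=0, Y=0, X=2, U=1) weight 1/140
  (W=0, Z=1, Y=0, X=0, U=0) weight 1/210
  (W=0, Z=1, Y=0, X=1, U=0) weight 1/70
  (W=0, Z=1, Y=0, X=2, U=0) weight 1/70
  (W=1, Z=0, Y=0, X=0, U=1) weight 1/220
  (W=1, Z=0, Y=0, X=1, U=1) weight 1/165
  … 16 more
Group by U:
  weight(U=0) = 2/15
  weight(U=1) = 1/15
Total weight = 2/15 + 1/15 = 1/5
P(U=0 | obs) = 2/15 / 1/5 = 2/3
P(U=1 | obs) = 1/15 / 1/5 = 1/3

P(U = 0 | obs) = 2/3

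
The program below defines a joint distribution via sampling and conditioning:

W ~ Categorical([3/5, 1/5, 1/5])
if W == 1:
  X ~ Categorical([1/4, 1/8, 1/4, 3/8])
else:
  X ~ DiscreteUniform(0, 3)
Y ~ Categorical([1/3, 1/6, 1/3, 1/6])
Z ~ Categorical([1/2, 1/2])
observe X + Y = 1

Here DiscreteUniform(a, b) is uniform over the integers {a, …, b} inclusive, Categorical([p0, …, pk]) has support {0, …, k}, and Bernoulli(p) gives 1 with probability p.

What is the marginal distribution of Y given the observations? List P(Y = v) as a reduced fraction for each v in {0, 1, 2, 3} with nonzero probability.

Enumerate traces; 12 have nonzero weight after conditioning:
  (W=0, X=0, Y=1, Z=0) weight 1/80
  (W=0, X=0, Y=1, Z=1) weight 1/80
  (W=0, X=1, Y=0, Z=0) weight 1/40
  (W=0, X=1, Y=0, Z=1) weight 1/40
  (W=1, X=0, Y=1, Z=0) weight 1/240
  (W=1, X=0, Y=1, Z=1) weight 1/240
  (W=1, X=1, Y=0, Z=0) weight 1/240
  (W=1, X=1, Y=0, Z=1) weight 1/240
  … 4 more
Group by Y:
  weight(Y=0) = 3/40
  weight(Y=1) = 1/24
Total weight = 3/40 + 1/24 = 7/60
P(Y=0 | obs) = 3/40 / 7/60 = 9/14
P(Y=1 | obs) = 1/24 / 7/60 = 5/14

P(Y=0) = 9/14, P(Y=1) = 5/14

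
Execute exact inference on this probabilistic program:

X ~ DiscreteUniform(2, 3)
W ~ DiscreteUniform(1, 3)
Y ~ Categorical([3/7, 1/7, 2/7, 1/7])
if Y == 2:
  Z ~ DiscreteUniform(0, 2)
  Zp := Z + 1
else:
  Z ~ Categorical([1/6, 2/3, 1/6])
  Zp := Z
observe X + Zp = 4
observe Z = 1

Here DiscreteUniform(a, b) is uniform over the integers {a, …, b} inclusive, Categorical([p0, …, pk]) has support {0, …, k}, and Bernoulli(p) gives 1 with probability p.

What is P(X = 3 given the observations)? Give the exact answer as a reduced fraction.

Enumerate traces; 12 have nonzero weight after conditioning:
  (X=2, W=1, Y=2, Z=1) weight 1/63
  (X=2, W=2, Y=2, Z=1) weight 1/63
  (X=2, W=3, Y=2, Z=1) weight 1/63
  (X=3, W=1, Y=0, Z=1) weight 1/21
  (X=3, W=1, Y=1, Z=1) weight 1/63
  (X=3, W=1, Y=3, Z=1) weight 1/63
  (X=3, W=2, Y=0, Z=1) weight 1/21
  (X=3, W=2, Y=1, Z=1) weight 1/63
  … 4 more
Group by X:
  weight(X=2) = 1/21
  weight(X=3) = 5/21
Total weight = 1/21 + 5/21 = 2/7
P(X=2 | obs) = 1/21 / 2/7 = 1/6
P(X=3 | obs) = 5/21 / 2/7 = 5/6

P(X = 3 | obs) = 5/6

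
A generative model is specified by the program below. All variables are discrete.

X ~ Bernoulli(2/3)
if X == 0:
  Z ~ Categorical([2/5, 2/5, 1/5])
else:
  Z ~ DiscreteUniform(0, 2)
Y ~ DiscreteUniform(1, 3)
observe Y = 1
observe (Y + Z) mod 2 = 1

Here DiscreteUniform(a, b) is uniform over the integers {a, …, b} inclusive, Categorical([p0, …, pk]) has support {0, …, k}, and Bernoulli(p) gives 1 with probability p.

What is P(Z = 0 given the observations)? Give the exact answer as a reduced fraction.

P(Z = 0 | obs) = 16/29

Enumerate traces; 4 have nonzero weight after conditioning:
  (X=0, Z=0, Y=1) weight 2/45
  (X=0, Z=2, Y=1) weight 1/45
  (X=1, Z=0, Y=1) weight 2/27
  (X=1, Z=2, Y=1) weight 2/27
Group by Z:
  weight(Z=0) = 16/135
  weight(Z=2) = 13/135
Total weight = 16/135 + 13/135 = 29/135
P(Z=0 | obs) = 16/135 / 29/135 = 16/29
P(Z=2 | obs) = 13/135 / 29/135 = 13/29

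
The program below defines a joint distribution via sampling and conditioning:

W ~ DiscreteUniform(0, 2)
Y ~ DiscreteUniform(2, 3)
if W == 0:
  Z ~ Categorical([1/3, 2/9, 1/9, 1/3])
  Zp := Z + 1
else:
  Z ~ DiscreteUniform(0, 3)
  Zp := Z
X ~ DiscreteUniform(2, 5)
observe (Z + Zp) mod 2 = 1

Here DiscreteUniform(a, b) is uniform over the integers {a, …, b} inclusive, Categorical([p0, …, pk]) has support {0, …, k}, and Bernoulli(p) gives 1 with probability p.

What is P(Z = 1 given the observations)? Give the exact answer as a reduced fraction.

P(Z = 1 | obs) = 2/9

Enumerate traces; 32 have nonzero weight after conditioning:
  (W=0, Y=2, Z=0, X=2) weight 1/72
  (W=0, Y=2, Z=0, X=3) weight 1/72
  (W=0, Y=2, Z=0, X=4) weight 1/72
  (W=0, Y=2, Z=0, X=5) weight 1/72
  (W=0, Y=2, Z=1, X=2) weight 1/108
  (W=0, Y=2, Z=1, X=3) weight 1/108
  (W=0, Y=2, Z=1, X=4) weight 1/108
  (W=0, Y=2, Z=1, X=5) weight 1/108
  (W=0, Y=2, Z=2, X=2) weight 1/216
  (W=0, Y=2, Z=3, X=2) weight 1/72
  … 22 more
Group by Z:
  weight(Z=0) = 1/9
  weight(Z=1) = 2/27
  weight(Z=2) = 1/27
  weight(Z=3) = 1/9
Total weight = 1/9 + 2/27 + 1/27 + 1/9 = 1/3
P(Z=0 | obs) = 1/9 / 1/3 = 1/3
P(Z=1 | obs) = 2/27 / 1/3 = 2/9
P(Z=2 | obs) = 1/27 / 1/3 = 1/9
P(Z=3 | obs) = 1/9 / 1/3 = 1/3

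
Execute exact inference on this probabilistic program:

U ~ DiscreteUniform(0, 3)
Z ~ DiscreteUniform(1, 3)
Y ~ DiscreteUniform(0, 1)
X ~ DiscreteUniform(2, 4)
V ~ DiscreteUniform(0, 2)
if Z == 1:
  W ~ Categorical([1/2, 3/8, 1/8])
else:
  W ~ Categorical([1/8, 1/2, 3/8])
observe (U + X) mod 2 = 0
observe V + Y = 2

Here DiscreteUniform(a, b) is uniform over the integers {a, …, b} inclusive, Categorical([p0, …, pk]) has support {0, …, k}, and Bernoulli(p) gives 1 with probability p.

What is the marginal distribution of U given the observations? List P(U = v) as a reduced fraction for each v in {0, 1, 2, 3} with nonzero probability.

Enumerate traces; 108 have nonzero weight after conditioning:
  (U=0, Z=1, Y=0, X=2, V=2, W=0) weight 1/432
  (U=0, Z=1, Y=0, X=2, V=2, W=1) weight 1/576
  (U=0, Z=1, Y=0, X=2, V=2, W=2) weight 1/1728
  (U=0, Z=1, Y=0, X=4, V=2, W=0) weight 1/432
  (U=0, Z=1, Y=0, X=4, V=2, W=1) weight 1/576
  (U=0, Z=1, Y=0, X=4, V=2, W=2) weight 1/1728
  (U=0, Z=1, Y=1, X=2, V=1, W=0) weight 1/432
  (U=0, Z=1, Y=1, X=2, V=1, W=1) weight 1/576
  (U=1, Z=1, Y=0, X=3, V=2, W=0) weight 1/432
  (U=2, Z=1, Y=0, X=2, V=2, W=0) weight 1/432
  … 98 more
Group by U:
  weight(U=0) = 1/18
  weight(U=1) = 1/36
  weight(U=2) = 1/18
  weight(U=3) = 1/36
Total weight = 1/18 + 1/36 + 1/18 + 1/36 = 1/6
P(U=0 | obs) = 1/18 / 1/6 = 1/3
P(U=1 | obs) = 1/36 / 1/6 = 1/6
P(U=2 | obs) = 1/18 / 1/6 = 1/3
P(U=3 | obs) = 1/36 / 1/6 = 1/6

P(U=0) = 1/3, P(U=1) = 1/6, P(U=2) = 1/3, P(U=3) = 1/6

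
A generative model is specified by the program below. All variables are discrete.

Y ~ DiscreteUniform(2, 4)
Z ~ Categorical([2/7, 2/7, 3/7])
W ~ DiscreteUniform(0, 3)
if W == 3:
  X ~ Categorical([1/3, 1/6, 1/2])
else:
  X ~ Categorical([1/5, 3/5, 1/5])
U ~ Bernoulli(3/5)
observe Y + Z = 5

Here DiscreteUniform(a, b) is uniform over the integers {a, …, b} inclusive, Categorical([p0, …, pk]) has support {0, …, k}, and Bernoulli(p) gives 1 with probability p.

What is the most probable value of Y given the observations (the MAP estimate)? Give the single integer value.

argmax_v P(Y = v | obs) = 3

Enumerate traces; 48 have nonzero weight after conditioning:
  (Y=3, Z=2, W=0, X=0, U=0) weight 1/350
  (Y=3, Z=2, W=0, X=0, U=1) weight 3/700
  (Y=3, Z=2, W=0, X=1, U=0) weight 3/350
  (Y=3, Z=2, W=0, X=1, U=1) weight 9/700
  (Y=3, Z=2, W=0, X=2, U=0) weight 1/350
  (Y=3, Z=2, W=0, X=2, U=1) weight 3/700
  (Y=3, Z=2, W=1, X=0, U=0) weight 1/350
  (Y=3, Z=2, W=1, X=0, U=1) weight 3/700
  (Y=4, Z=1, W=0, X=0, U=0) weight 1/525
  … 39 more
Group by Y:
  weight(Y=3) = 1/7
  weight(Y=4) = 2/21
Total weight = 1/7 + 2/21 = 5/21
P(Y=3 | obs) = 1/7 / 5/21 = 3/5
P(Y=4 | obs) = 2/21 / 5/21 = 2/5
argmax = 3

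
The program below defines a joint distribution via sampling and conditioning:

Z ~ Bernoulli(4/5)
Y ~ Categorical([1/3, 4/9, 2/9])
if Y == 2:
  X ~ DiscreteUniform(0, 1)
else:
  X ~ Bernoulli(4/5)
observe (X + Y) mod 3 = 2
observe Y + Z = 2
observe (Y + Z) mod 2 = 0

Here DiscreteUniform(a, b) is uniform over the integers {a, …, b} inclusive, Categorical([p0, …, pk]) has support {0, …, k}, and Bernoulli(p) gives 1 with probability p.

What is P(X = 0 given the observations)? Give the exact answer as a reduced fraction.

Enumerate traces; 2 have nonzero weight after conditioning:
  (Z=0, Y=2, X=0) weight 1/45
  (Z=1, Y=1, X=1) weight 64/225
Group by X:
  weight(X=0) = 1/45
  weight(X=1) = 64/225
Total weight = 1/45 + 64/225 = 23/75
P(X=0 | obs) = 1/45 / 23/75 = 5/69
P(X=1 | obs) = 64/225 / 23/75 = 64/69

P(X = 0 | obs) = 5/69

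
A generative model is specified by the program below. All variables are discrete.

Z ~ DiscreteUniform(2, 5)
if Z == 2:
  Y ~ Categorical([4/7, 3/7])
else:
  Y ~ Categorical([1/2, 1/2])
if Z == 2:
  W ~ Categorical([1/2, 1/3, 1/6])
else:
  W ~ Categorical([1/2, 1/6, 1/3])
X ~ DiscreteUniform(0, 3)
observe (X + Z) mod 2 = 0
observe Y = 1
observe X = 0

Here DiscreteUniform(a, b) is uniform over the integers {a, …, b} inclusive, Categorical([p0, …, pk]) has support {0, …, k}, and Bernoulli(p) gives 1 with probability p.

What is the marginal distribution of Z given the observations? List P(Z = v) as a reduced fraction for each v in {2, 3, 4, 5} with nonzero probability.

Enumerate traces; 6 have nonzero weight after conditioning:
  (Z=2, Y=1, W=0, X=0) weight 3/224
  (Z=2, Y=1, W=1, X=0) weight 1/112
  (Z=2, Y=1, W=2, X=0) weight 1/224
  (Z=4, Y=1, W=0, X=0) weight 1/64
  (Z=4, Y=1, W=1, X=0) weight 1/192
  (Z=4, Y=1, W=2, X=0) weight 1/96
Group by Z:
  weight(Z=2) = 3/112
  weight(Z=4) = 1/32
Total weight = 3/112 + 1/32 = 13/224
P(Z=2 | obs) = 3/112 / 13/224 = 6/13
P(Z=4 | obs) = 1/32 / 13/224 = 7/13

P(Z=2) = 6/13, P(Z=4) = 7/13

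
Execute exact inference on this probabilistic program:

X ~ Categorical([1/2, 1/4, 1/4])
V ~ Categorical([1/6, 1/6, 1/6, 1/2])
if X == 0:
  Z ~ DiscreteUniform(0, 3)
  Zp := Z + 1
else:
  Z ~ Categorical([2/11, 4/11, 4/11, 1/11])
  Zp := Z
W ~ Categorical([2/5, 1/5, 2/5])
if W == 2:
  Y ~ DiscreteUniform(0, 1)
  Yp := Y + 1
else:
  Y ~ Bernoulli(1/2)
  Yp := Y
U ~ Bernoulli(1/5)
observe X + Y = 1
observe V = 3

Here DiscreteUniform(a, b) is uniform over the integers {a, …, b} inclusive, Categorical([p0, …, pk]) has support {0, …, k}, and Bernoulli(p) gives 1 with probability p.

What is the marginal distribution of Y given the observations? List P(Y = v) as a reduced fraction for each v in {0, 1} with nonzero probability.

P(Y=0) = 1/3, P(Y=1) = 2/3

Enumerate traces; 48 have nonzero weight after conditioning:
  (X=0, V=3, Z=0, W=0, Y=1, U=0) weight 1/100
  (X=0, V=3, Z=0, W=0, Y=1, U=1) weight 1/400
  (X=0, V=3, Z=0, W=1, Y=1, U=0) weight 1/200
  (X=0, V=3, Z=0, W=1, Y=1, U=1) weight 1/800
  (X=0, V=3, Z=0, W=2, Y=1, U=0) weight 1/100
  (X=0, V=3, Z=0, W=2, Y=1, U=1) weight 1/400
  (X=0, V=3, Z=1, W=0, Y=1, U=0) weight 1/100
  (X=0, V=3, Z=1, W=0, Y=1, U=1) weight 1/400
  (X=1, V=3, Z=0, W=0, Y=0, U=0) weight 1/275
  … 39 more
Group by Y:
  weight(Y=0) = 1/16
  weight(Y=1) = 1/8
Total weight = 1/16 + 1/8 = 3/16
P(Y=0 | obs) = 1/16 / 3/16 = 1/3
P(Y=1 | obs) = 1/8 / 3/16 = 2/3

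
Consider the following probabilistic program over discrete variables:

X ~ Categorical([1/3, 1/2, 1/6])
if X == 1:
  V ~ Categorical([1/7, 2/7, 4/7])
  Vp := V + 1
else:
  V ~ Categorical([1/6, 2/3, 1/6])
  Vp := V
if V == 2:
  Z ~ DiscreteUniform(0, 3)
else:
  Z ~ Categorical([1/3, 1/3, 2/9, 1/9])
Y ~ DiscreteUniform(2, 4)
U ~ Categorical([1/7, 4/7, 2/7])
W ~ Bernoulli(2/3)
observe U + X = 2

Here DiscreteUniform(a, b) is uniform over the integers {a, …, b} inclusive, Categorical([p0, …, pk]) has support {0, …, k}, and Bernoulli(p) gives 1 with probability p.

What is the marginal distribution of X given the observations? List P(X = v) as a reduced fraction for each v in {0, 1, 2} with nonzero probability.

Enumerate traces; 216 have nonzero weight after conditioning:
  (X=0, V=0, Z=0, Y=2, U=2, W=0) weight 1/1701
  (X=0, V=0, Z=0, Y=2, U=2, W=1) weight 2/1701
  (X=0, V=0, Z=0, Y=3, U=2, W=0) weight 1/1701
  (X=0, V=0, Z=0, Y=3, U=2, W=1) weight 2/1701
  (X=0, V=0, Z=0, Y=4, U=2, W=0) weight 1/1701
  (X=0, V=0, Z=0, Y=4, U=2, W=1) weight 2/1701
  (X=0, V=0, Z=1, Y=2, U=2, W=0) weight 1/1701
  (X=0, V=0, Z=1, Y=2, U=2, W=1) weight 2/1701
  (X=1, V=0, Z=0, Y=2, U=1, W=0) weight 2/1323
  (X=2, V=0, Z=0, Y=2, U=0, W=0) weight 1/6804
  … 206 more
Group by X:
  weight(X=0) = 2/21
  weight(X=1) = 2/7
  weight(X=2) = 1/42
Total weight = 2/21 + 2/7 + 1/42 = 17/42
P(X=0 | obs) = 2/21 / 17/42 = 4/17
P(X=1 | obs) = 2/7 / 17/42 = 12/17
P(X=2 | obs) = 1/42 / 17/42 = 1/17

P(X=0) = 4/17, P(X=1) = 12/17, P(X=2) = 1/17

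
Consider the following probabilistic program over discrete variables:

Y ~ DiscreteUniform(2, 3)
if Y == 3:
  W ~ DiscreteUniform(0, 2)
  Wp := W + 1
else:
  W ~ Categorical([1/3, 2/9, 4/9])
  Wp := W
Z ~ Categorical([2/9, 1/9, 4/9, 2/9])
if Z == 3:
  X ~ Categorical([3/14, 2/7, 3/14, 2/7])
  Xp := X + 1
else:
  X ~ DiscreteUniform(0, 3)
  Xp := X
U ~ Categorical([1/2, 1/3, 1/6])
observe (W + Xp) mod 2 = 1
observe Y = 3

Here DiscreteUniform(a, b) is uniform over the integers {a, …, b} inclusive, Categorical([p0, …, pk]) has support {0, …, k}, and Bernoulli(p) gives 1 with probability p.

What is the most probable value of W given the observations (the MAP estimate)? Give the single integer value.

Enumerate traces; 72 have nonzero weight after conditioning:
  (Y=3, W=0, Z=0, X=1, U=0) weight 1/216
  (Y=3, W=0, Z=0, X=1, U=1) weight 1/324
  (Y=3, W=0, Z=0, X=1, U=2) weight 1/648
  (Y=3, W=0, Z=0, X=3, U=0) weight 1/216
  (Y=3, W=0, Z=0, X=3, U=1) weight 1/324
  (Y=3, W=0, Z=0, X=3, U=2) weight 1/648
  (Y=3, W=0, Z=1, X=1, U=0) weight 1/432
  (Y=3, W=0, Z=1, X=1, U=1) weight 1/648
  (Y=3, W=1, Z=0, X=0, U=0) weight 1/216
  (Y=3, W=2, Z=0, X=1, U=0) weight 1/216
  … 62 more
Group by W:
  weight(W=0) = 61/756
  weight(W=1) = 65/756
  weight(W=2) = 61/756
Total weight = 61/756 + 65/756 + 61/756 = 187/756
P(W=0 | obs) = 61/756 / 187/756 = 61/187
P(W=1 | obs) = 65/756 / 187/756 = 65/187
P(W=2 | obs) = 61/756 / 187/756 = 61/187
argmax = 1

argmax_v P(W = v | obs) = 1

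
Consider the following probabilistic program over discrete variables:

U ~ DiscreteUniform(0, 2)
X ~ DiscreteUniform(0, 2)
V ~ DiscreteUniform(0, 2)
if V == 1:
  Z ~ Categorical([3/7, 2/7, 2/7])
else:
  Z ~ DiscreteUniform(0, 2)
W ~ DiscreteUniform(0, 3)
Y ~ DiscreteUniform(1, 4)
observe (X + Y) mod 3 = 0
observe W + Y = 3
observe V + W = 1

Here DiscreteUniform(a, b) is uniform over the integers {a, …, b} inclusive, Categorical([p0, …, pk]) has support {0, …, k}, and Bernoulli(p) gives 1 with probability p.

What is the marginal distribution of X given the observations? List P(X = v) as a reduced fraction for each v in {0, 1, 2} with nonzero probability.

Enumerate traces; 18 have nonzero weight after conditioning:
  (U=0, X=0, V=1, Z=0, W=0, Y=3) weight 1/1008
  (U=0, X=0, V=1, Z=1, W=0, Y=3) weight 1/1512
  (U=0, X=0, V=1, Z=2, W=0, Y=3) weight 1/1512
  (U=0, X=1, V=0, Z=0, W=1, Y=2) weight 1/1296
  (U=0, X=1, V=0, Z=1, W=1, Y=2) weight 1/1296
  (U=0, X=1, V=0, Z=2, W=1, Y=2) weight 1/1296
  (U=1, X=0, V=1, Z=0, W=0, Y=3) weight 1/1008
  (U=1, X=0, V=1, Z=1, W=0, Y=3) weight 1/1512
  … 10 more
Group by X:
  weight(X=0) = 1/144
  weight(X=1) = 1/144
Total weight = 1/144 + 1/144 = 1/72
P(X=0 | obs) = 1/144 / 1/72 = 1/2
P(X=1 | obs) = 1/144 / 1/72 = 1/2

P(X=0) = 1/2, P(X=1) = 1/2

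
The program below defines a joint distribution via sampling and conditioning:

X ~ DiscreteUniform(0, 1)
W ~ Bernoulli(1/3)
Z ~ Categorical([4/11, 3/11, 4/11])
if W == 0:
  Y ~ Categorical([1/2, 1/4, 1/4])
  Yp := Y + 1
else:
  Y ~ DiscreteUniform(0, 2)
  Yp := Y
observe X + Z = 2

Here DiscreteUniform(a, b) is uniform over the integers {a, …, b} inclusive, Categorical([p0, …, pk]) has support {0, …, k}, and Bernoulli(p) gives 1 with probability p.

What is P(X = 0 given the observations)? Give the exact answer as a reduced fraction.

Enumerate traces; 12 have nonzero weight after conditioning:
  (X=0, W=0, Z=2, Y=0) weight 2/33
  (X=0, W=0, Z=2, Y=1) weight 1/33
  (X=0, W=0, Z=2, Y=2) weight 1/33
  (X=0, W=1, Z=2, Y=0) weight 2/99
  (X=0, W=1, Z=2, Y=1) weight 2/99
  (X=0, W=1, Z=2, Y=2) weight 2/99
  (X=1, W=0, Z=1, Y=0) weight 1/22
  (X=1, W=0, Z=1, Y=1) weight 1/44
  … 4 more
Group by X:
  weight(X=0) = 2/11
  weight(X=1) = 3/22
Total weight = 2/11 + 3/22 = 7/22
P(X=0 | obs) = 2/11 / 7/22 = 4/7
P(X=1 | obs) = 3/22 / 7/22 = 3/7

P(X = 0 | obs) = 4/7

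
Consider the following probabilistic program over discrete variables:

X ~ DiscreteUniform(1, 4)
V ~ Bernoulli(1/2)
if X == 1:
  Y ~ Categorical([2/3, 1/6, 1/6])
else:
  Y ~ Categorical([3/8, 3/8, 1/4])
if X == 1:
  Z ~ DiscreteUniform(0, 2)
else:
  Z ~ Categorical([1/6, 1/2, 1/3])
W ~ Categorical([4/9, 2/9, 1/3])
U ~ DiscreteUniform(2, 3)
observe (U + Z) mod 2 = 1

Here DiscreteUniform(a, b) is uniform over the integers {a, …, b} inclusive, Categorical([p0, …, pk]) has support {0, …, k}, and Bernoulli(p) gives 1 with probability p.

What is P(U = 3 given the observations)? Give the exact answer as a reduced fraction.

P(U = 3 | obs) = 13/24

Enumerate traces; 216 have nonzero weight after conditioning:
  (X=1, V=0, Y=0, Z=0, W=0, U=3) weight 1/162
  (X=1, V=0, Y=0, Z=0, W=1, U=3) weight 1/324
  (X=1, V=0, Y=0, Z=0, W=2, U=3) weight 1/216
  (X=1, V=0, Y=0, Z=1, W=0, U=2) weight 1/162
  (X=1, V=0, Y=0, Z=1, W=1, U=2) weight 1/324
  (X=1, V=0, Y=0, Z=1, W=2, U=2) weight 1/216
  (X=1, V=0, Y=0, Z=2, W=0, U=3) weight 1/162
  (X=1, V=0, Y=0, Z=2, W=1, U=3) weight 1/324
  … 208 more
Group by U:
  weight(U=2) = 11/48
  weight(U=3) = 13/48
Total weight = 11/48 + 13/48 = 1/2
P(U=2 | obs) = 11/48 / 1/2 = 11/24
P(U=3 | obs) = 13/48 / 1/2 = 13/24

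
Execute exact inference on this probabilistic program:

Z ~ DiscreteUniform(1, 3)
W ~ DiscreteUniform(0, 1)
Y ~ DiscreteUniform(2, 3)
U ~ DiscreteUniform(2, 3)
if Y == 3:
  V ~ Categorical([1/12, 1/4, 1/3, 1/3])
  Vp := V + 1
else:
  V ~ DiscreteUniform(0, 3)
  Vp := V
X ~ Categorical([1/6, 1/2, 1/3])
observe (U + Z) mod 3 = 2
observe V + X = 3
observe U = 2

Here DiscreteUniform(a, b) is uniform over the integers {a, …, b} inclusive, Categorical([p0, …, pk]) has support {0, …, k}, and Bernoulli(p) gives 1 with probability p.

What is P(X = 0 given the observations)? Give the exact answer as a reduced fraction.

Enumerate traces; 12 have nonzero weight after conditioning:
  (Z=3, W=0, Y=2, U=2, V=1, X=2) weight 1/288
  (Z=3, W=0, Y=2, U=2, V=2, X=1) weight 1/192
  (Z=3, W=0, Y=2, U=2, V=3, X=0) weight 1/576
  (Z=3, W=0, Y=3, U=2, V=1, X=2) weight 1/288
  (Z=3, W=0, Y=3, U=2, V=2, X=1) weight 1/144
  (Z=3, W=0, Y=3, U=2, V=3, X=0) weight 1/432
  (Z=3, W=1, Y=2, U=2, V=1, X=2) weight 1/288
  (Z=3, W=1, Y=2, U=2, V=2, X=1) weight 1/192
  … 4 more
Group by X:
  weight(X=0) = 7/864
  weight(X=1) = 7/288
  weight(X=2) = 1/72
Total weight = 7/864 + 7/288 + 1/72 = 5/108
P(X=0 | obs) = 7/864 / 5/108 = 7/40
P(X=1 | obs) = 7/288 / 5/108 = 21/40
P(X=2 | obs) = 1/72 / 5/108 = 3/10

P(X = 0 | obs) = 7/40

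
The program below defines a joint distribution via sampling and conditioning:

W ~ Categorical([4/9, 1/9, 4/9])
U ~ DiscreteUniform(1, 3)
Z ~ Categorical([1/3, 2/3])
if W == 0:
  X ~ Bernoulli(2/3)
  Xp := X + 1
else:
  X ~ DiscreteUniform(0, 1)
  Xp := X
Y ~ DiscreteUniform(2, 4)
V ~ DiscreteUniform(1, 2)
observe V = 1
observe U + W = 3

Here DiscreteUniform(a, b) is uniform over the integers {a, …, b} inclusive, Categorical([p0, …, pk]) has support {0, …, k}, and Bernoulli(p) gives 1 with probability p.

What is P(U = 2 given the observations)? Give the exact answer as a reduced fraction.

Enumerate traces; 36 have nonzero weight after conditioning:
  (W=0, U=3, Z=0, X=0, Y=2, V=1) weight 2/729
  (W=0, U=3, Z=0, X=0, Y=3, V=1) weight 2/729
  (W=0, U=3, Z=0, X=0, Y=4, V=1) weight 2/729
  (W=0, U=3, Z=0, X=1, Y=2, V=1) weight 4/729
  (W=0, U=3, Z=0, X=1, Y=3, V=1) weight 4/729
  (W=0, U=3, Z=0, X=1, Y=4, V=1) weight 4/729
  (W=0, U=3, Z=1, X=0, Y=2, V=1) weight 4/729
  (W=0, U=3, Z=1, X=0, Y=3, V=1) weight 4/729
  (W=1, U=2, Z=0, X=0, Y=2, V=1) weight 1/972
  (W=2, U=1, Z=0, X=0, Y=2, V=1) weight 1/243
  … 26 more
Group by U:
  weight(U=1) = 2/27
  weight(U=2) = 1/54
  weight(U=3) = 2/27
Total weight = 2/27 + 1/54 + 2/27 = 1/6
P(U=1 | obs) = 2/27 / 1/6 = 4/9
P(U=2 | obs) = 1/54 / 1/6 = 1/9
P(U=3 | obs) = 2/27 / 1/6 = 4/9

P(U = 2 | obs) = 1/9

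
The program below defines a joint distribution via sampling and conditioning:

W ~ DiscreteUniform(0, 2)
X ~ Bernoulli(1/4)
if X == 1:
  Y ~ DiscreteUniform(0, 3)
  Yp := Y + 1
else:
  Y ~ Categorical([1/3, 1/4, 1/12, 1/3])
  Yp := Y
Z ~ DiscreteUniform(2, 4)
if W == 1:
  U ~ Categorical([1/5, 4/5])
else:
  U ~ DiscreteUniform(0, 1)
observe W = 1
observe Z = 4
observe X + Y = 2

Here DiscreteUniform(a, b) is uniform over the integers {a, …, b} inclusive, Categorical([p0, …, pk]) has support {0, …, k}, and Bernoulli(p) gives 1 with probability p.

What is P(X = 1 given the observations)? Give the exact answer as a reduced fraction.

P(X = 1 | obs) = 1/2

Enumerate traces; 4 have nonzero weight after conditioning:
  (W=1, X=0, Y=2, Z=4, U=0) weight 1/720
  (W=1, X=0, Y=2, Z=4, U=1) weight 1/180
  (W=1, X=1, Y=1, Z=4, U=0) weight 1/720
  (W=1, X=1, Y=1, Z=4, U=1) weight 1/180
Group by X:
  weight(X=0) = 1/144
  weight(X=1) = 1/144
Total weight = 1/144 + 1/144 = 1/72
P(X=0 | obs) = 1/144 / 1/72 = 1/2
P(X=1 | obs) = 1/144 / 1/72 = 1/2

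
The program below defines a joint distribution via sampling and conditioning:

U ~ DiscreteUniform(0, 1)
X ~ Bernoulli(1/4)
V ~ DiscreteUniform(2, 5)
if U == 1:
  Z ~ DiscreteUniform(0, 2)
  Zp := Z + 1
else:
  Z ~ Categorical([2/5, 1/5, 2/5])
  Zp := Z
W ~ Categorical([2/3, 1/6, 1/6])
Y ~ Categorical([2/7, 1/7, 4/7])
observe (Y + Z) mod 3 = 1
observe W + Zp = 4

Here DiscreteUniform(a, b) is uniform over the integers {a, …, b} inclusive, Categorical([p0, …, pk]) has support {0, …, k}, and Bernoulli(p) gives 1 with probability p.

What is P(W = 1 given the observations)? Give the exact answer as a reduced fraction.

P(W = 1 | obs) = 10/27

Enumerate traces; 24 have nonzero weight after conditioning:
  (U=0, X=0, V=2, Z=2, W=2, Y=2) weight 1/280
  (U=0, X=0, V=3, Z=2, W=2, Y=2) weight 1/280
  (U=0, X=0, V=4, Z=2, W=2, Y=2) weight 1/280
  (U=0, X=0, V=5, Z=2, W=2, Y=2) weight 1/280
  (U=0, X=1, V=2, Z=2, W=2, Y=2) weight 1/840
  (U=0, X=1, V=3, Z=2, W=2, Y=2) weight 1/840
  (U=0, X=1, V=4, Z=2, W=2, Y=2) weight 1/840
  (U=0, X=1, V=5, Z=2, W=2, Y=2) weight 1/840
  (U=1, X=0, V=2, Z=2, W=1, Y=2) weight 1/336
  … 15 more
Group by W:
  weight(W=1) = 1/63
  weight(W=2) = 17/630
Total weight = 1/63 + 17/630 = 3/70
P(W=1 | obs) = 1/63 / 3/70 = 10/27
P(W=2 | obs) = 17/630 / 3/70 = 17/27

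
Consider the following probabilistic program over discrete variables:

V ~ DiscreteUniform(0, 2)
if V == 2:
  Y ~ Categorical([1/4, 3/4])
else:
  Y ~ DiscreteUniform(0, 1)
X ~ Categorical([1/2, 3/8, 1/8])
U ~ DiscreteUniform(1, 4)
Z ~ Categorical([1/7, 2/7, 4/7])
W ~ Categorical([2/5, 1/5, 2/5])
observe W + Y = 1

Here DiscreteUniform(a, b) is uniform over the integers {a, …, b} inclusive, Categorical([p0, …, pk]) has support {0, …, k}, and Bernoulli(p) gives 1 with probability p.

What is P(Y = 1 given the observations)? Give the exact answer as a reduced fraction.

P(Y = 1 | obs) = 14/19

Enumerate traces; 216 have nonzero weight after conditioning:
  (V=0, Y=0, X=0, U=1, Z=0, W=1) weight 1/1680
  (V=0, Y=0, X=0, U=1, Z=1, W=1) weight 1/840
  (V=0, Y=0, X=0, U=1, Z=2, W=1) weight 1/420
  (V=0, Y=0, X=0, U=2, Z=0, W=1) weight 1/1680
  (V=0, Y=0, X=0, U=2, Z=1, W=1) weight 1/840
  (V=0, Y=0, X=0, U=2, Z=2, W=1) weight 1/420
  (V=0, Y=0, X=0, U=3, Z=0, W=1) weight 1/1680
  (V=0, Y=0, X=0, U=3, Z=1, W=1) weight 1/840
  (V=0, Y=1, X=0, U=1, Z=0, W=0) weight 1/840
  … 207 more
Group by Y:
  weight(Y=0) = 1/12
  weight(Y=1) = 7/30
Total weight = 1/12 + 7/30 = 19/60
P(Y=0 | obs) = 1/12 / 19/60 = 5/19
P(Y=1 | obs) = 7/30 / 19/60 = 14/19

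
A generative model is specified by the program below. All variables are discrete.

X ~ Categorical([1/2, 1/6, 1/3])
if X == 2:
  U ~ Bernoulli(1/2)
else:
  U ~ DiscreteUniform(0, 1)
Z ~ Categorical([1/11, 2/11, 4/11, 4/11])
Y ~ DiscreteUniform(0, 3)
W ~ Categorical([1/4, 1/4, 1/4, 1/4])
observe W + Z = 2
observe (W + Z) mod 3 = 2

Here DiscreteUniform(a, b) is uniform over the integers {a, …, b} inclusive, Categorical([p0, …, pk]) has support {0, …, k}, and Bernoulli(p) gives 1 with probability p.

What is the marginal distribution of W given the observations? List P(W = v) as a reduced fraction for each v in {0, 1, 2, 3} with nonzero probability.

Enumerate traces; 72 have nonzero weight after conditioning:
  (X=0, U=0, Z=0, Y=0, W=2) weight 1/704
  (X=0, U=0, Z=0, Y=1, W=2) weight 1/704
  (X=0, U=0, Z=0, Y=2, W=2) weight 1/704
  (X=0, U=0, Z=0, Y=3, W=2) weight 1/704
  (X=0, U=0, Z=1, Y=0, W=1) weight 1/352
  (X=0, U=0, Z=1, Y=1, W=1) weight 1/352
  (X=0, U=0, Z=1, Y=2, W=1) weight 1/352
  (X=0, U=0, Z=1, Y=3, W=1) weight 1/352
  (X=0, U=0, Z=2, Y=0, W=0) weight 1/176
  … 63 more
Group by W:
  weight(W=0) = 1/11
  weight(W=1) = 1/22
  weight(W=2) = 1/44
Total weight = 1/11 + 1/22 + 1/44 = 7/44
P(W=0 | obs) = 1/11 / 7/44 = 4/7
P(W=1 | obs) = 1/22 / 7/44 = 2/7
P(W=2 | obs) = 1/44 / 7/44 = 1/7

P(W=0) = 4/7, P(W=1) = 2/7, P(W=2) = 1/7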